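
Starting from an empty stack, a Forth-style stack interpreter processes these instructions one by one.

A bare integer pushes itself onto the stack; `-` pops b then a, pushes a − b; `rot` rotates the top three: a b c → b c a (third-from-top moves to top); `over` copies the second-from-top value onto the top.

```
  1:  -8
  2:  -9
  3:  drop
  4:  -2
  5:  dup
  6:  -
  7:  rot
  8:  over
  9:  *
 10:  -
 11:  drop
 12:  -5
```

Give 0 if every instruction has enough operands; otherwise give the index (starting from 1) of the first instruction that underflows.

-8   : [-8]
-9   : [-8, -9]
drop : [-8]
-2   : [-8, -2]
dup  : [-8, -2, -2]
-    : [-8, 0]
rot  — needs 3 operands, stack has 2 → underflow

7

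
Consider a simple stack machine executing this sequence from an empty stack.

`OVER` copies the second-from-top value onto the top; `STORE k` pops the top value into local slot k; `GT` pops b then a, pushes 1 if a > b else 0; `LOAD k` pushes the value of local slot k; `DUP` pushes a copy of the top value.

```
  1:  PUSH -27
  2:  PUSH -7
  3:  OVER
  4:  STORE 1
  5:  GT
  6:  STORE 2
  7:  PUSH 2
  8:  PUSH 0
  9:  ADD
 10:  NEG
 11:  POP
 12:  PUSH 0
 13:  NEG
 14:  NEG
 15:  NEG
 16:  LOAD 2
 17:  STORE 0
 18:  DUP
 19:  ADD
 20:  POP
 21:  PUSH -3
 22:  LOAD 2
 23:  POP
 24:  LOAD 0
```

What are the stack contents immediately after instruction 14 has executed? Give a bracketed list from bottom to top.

[0]

PUSH -27  -27
PUSH -7   -27 -7
OVER      -27 -7 -27
STORE 1   -27 -7
GT        0
STORE 2   (empty)
PUSH 2    2
PUSH 0    2 0
ADD       2
NEG       -2
POP       (empty)
PUSH 0    0
NEG       0
NEG       0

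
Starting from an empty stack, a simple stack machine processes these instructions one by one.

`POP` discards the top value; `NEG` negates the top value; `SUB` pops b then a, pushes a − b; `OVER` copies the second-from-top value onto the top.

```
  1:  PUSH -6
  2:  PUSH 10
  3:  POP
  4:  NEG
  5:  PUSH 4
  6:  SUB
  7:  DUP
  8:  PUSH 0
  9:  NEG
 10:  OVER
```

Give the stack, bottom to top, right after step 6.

[2]

PUSH -6 : [-6]
PUSH 10 : [-6, 10]
POP     : [-6]
NEG     : [6]
PUSH 4  : [6, 4]
SUB     : [2]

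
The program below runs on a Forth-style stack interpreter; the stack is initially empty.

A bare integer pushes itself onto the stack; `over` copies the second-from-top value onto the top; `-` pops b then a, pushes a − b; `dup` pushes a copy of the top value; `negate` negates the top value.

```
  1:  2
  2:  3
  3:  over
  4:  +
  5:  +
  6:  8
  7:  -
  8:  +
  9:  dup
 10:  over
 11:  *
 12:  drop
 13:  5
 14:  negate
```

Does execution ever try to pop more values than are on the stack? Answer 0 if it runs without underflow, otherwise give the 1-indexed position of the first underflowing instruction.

2    -> [2]
3    -> [2, 3]
over -> [2, 3, 2]
+    -> [2, 5]
+    -> [7]
8    -> [7, 8]
-    -> [-1]
+  — needs 2 operands, stack has 1 → underflow

8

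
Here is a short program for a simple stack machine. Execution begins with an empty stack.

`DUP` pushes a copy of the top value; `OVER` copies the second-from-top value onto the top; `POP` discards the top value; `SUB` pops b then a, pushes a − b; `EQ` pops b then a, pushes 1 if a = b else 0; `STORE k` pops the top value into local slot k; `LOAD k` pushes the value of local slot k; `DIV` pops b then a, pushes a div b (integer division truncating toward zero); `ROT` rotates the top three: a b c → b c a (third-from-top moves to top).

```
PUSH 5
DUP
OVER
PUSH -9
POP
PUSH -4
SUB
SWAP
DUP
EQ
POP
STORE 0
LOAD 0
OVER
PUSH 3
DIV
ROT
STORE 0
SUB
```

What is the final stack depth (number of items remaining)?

PUSH 5  → [5]
DUP     → [5, 5]
OVER    → [5, 5, 5]
PUSH -9 → [5, 5, 5, -9]
POP     → [5, 5, 5]
PUSH -4 → [5, 5, 5, -4]
SUB     → [5, 5, 9]
SWAP    → [5, 9, 5]
DUP     → [5, 9, 5, 5]
EQ      → [5, 9, 1]
POP     → [5, 9]
STORE 0 → [5]
LOAD 0  → [5, 9]
OVER    → [5, 9, 5]
PUSH 3  → [5, 9, 5, 3]
DIV     → [5, 9, 1]
ROT     → [9, 1, 5]
STORE 0 → [9, 1]
SUB     → [8]

1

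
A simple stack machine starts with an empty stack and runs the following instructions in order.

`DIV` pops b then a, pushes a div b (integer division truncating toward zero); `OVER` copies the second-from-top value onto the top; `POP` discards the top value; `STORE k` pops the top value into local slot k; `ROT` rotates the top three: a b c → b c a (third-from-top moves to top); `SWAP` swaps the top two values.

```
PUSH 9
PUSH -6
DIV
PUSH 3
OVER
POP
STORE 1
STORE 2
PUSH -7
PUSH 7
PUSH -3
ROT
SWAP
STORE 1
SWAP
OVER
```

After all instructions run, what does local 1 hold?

PUSH 9  -> [9]
PUSH -6 -> [9, -6]
DIV     -> [-1]
PUSH 3  -> [-1, 3]
OVER    -> [-1, 3, -1]
POP     -> [-1, 3]
STORE 1 -> [-1]
STORE 2 -> []
PUSH -7 -> [-7]
PUSH 7  -> [-7, 7]
PUSH -3 -> [-7, 7, -3]
ROT     -> [7, -3, -7]
SWAP    -> [7, -7, -3]
STORE 1 -> [7, -7]
SWAP    -> [-7, 7]
OVER    -> [-7, 7, -7]

-3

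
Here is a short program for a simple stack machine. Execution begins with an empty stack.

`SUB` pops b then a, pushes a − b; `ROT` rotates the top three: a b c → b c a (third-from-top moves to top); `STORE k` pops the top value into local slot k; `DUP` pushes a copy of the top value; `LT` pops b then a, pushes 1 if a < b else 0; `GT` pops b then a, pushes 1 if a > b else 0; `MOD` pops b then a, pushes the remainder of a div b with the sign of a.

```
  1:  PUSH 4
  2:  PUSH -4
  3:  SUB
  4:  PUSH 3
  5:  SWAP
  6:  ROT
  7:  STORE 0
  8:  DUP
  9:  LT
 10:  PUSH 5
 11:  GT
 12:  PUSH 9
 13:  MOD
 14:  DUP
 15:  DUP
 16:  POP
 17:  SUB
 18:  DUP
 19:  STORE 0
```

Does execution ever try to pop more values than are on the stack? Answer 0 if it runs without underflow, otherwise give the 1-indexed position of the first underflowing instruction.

PUSH 4  : [4]
PUSH -4 : [4, -4]
SUB     : [8]
PUSH 3  : [8, 3]
SWAP    : [3, 8]
ROT  — needs 3 operands, stack has 2 → underflow

6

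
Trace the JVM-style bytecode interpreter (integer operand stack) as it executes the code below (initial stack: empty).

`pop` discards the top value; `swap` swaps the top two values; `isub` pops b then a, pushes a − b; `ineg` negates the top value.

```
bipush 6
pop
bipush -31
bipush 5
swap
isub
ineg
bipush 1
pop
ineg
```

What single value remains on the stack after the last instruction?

bipush 6   → 6
pop        → (empty)
bipush -31 → -31
bipush 5   → -31 5
swap       → 5 -31
isub       → 36
ineg       → -36
bipush 1   → -36 1
pop        → -36
ineg       → 36

36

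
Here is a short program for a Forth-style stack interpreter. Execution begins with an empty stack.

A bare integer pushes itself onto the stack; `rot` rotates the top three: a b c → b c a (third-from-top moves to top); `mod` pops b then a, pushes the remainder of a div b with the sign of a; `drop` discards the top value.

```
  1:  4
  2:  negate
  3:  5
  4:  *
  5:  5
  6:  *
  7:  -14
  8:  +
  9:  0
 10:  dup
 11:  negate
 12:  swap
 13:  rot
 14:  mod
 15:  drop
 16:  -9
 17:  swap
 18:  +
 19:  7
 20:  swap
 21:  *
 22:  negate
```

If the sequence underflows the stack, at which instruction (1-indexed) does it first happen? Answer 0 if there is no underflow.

0

4       [4]
negate  [-4]
5       [-4, 5]
*       [-20]
5       [-20, 5]
*       [-100]
-14     [-100, -14]
+       [-114]
0       [-114, 0]
dup     [-114, 0, 0]
negate  [-114, 0, 0]
swap    [-114, 0, 0]
rot     [0, 0, -114]
mod     [0, 0]
drop    [0]
-9      [0, -9]
swap    [-9, 0]
+       [-9]
7       [-9, 7]
swap    [7, -9]
*       [-63]
negate  [63]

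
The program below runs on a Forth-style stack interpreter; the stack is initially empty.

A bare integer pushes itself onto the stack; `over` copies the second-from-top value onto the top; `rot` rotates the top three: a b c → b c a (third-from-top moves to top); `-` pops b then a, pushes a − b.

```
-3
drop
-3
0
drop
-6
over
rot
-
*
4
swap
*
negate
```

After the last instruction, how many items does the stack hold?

-3     : -3
drop   : (empty)
-3     : -3
0      : -3 0
drop   : -3
-6     : -3 -6
over   : -3 -6 -3
rot    : -6 -3 -3
-      : -6 0
*      : 0
4      : 0 4
swap   : 4 0
*      : 0
negate : 0

1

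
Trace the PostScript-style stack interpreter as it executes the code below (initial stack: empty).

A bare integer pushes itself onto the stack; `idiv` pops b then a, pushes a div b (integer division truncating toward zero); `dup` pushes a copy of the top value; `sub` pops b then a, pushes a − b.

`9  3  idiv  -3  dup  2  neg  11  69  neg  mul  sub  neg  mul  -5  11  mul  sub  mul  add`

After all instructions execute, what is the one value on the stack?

9     9
3     9 3
idiv  3
-3    3 -3
dup   3 -3 -3
2     3 -3 -3 2
neg   3 -3 -3 -2
11    3 -3 -3 -2 11
69    3 -3 -3 -2 11 69
neg   3 -3 -3 -2 11 -69
mul   3 -3 -3 -2 -759
sub   3 -3 -3 757
neg   3 -3 -3 -757
mul   3 -3 2271
-5    3 -3 2271 -5
11    3 -3 2271 -5 11
mul   3 -3 2271 -55
sub   3 -3 2326
mul   3 -6978
add   -6975

-6975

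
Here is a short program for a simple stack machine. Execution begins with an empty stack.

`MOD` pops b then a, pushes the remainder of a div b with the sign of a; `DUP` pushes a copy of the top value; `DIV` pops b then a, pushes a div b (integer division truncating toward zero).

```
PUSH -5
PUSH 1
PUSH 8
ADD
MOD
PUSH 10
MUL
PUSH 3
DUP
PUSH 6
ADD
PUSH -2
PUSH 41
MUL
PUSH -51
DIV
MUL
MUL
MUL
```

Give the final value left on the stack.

-1350

PUSH -5  → -5
PUSH 1   → -5 1
PUSH 8   → -5 1 8
ADD      → -5 9
MOD      → -5
PUSH 10  → -5 10
MUL      → -50
PUSH 3   → -50 3
DUP      → -50 3 3
PUSH 6   → -50 3 3 6
ADD      → -50 3 9
PUSH -2  → -50 3 9 -2
PUSH 41  → -50 3 9 -2 41
MUL      → -50 3 9 -82
PUSH -51 → -50 3 9 -82 -51
DIV      → -50 3 9 1
MUL      → -50 3 9
MUL      → -50 27
MUL      → -1350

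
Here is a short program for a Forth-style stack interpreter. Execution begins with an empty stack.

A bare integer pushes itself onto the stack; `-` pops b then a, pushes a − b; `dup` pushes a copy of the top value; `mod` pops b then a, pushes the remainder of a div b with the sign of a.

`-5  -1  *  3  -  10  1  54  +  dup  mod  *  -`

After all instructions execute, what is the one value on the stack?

2

-5  : -5
-1  : -5 -1
*   : 5
3   : 5 3
-   : 2
10  : 2 10
1   : 2 10 1
54  : 2 10 1 54
+   : 2 10 55
dup : 2 10 55 55
mod : 2 10 0
*   : 2 0
-   : 2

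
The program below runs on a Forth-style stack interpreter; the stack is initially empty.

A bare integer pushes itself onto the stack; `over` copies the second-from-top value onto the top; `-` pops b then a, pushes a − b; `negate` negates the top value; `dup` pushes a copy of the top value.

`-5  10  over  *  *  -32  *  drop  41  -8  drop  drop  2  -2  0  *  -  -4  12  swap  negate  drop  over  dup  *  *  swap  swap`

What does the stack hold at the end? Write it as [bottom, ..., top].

[2, 48]

-5     → [-5]
10     → [-5, 10]
over   → [-5, 10, -5]
*      → [-5, -50]
*      → [250]
-32    → [250, -32]
*      → [-8000]
drop   → []
41     → [41]
-8     → [41, -8]
drop   → [41]
drop   → []
2      → [2]
-2     → [2, -2]
0      → [2, -2, 0]
*      → [2, 0]
-      → [2]
-4     → [2, -4]
12     → [2, -4, 12]
swap   → [2, 12, -4]
negate → [2, 12, 4]
drop   → [2, 12]
over   → [2, 12, 2]
dup    → [2, 12, 2, 2]
*      → [2, 12, 4]
*      → [2, 48]
swap   → [48, 2]
swap   → [2, 48]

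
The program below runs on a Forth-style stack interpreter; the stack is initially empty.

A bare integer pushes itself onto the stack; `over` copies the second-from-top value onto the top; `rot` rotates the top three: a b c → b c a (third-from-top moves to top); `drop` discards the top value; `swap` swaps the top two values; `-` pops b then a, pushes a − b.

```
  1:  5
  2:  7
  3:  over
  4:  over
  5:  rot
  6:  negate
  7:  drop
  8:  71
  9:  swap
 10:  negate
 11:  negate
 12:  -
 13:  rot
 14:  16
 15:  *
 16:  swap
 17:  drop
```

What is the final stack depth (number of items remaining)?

2

5      : 5
7      : 5 7
over   : 5 7 5
over   : 5 7 5 7
rot    : 5 5 7 7
negate : 5 5 7 -7
drop   : 5 5 7
71     : 5 5 7 71
swap   : 5 5 71 7
negate : 5 5 71 -7
negate : 5 5 71 7
-      : 5 5 64
rot    : 5 64 5
16     : 5 64 5 16
*      : 5 64 80
swap   : 5 80 64
drop   : 5 80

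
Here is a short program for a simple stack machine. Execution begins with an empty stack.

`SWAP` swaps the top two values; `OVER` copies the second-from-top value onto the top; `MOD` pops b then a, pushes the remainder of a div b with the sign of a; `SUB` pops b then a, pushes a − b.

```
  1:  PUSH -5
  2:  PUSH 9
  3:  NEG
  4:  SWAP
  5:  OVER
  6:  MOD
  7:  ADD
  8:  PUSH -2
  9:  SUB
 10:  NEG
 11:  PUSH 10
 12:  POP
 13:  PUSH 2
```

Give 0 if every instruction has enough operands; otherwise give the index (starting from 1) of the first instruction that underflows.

0

PUSH -5 -> [-5]
PUSH 9  -> [-5, 9]
NEG     -> [-5, -9]
SWAP    -> [-9, -5]
OVER    -> [-9, -5, -9]
MOD     -> [-9, -5]
ADD     -> [-14]
PUSH -2 -> [-14, -2]
SUB     -> [-12]
NEG     -> [12]
PUSH 10 -> [12, 10]
POP     -> [12]
PUSH 2  -> [12, 2]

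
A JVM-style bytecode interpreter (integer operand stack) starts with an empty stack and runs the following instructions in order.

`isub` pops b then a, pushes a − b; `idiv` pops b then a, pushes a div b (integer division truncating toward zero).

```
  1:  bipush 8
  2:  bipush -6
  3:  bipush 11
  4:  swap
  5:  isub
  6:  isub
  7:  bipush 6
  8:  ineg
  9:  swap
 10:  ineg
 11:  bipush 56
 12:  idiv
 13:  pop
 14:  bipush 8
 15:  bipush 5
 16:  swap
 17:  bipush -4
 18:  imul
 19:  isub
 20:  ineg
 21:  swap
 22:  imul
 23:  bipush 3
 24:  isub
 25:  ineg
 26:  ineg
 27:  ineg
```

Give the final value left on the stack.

-219

bipush 8  -> 8
bipush -6 -> 8 -6
bipush 11 -> 8 -6 11
swap      -> 8 11 -6
isub      -> 8 17
isub      -> -9
bipush 6  -> -9 6
ineg      -> -9 -6
swap      -> -6 -9
ineg      -> -6 9
bipush 56 -> -6 9 56
idiv      -> -6 0
pop       -> -6
bipush 8  -> -6 8
bipush 5  -> -6 8 5
swap      -> -6 5 8
bipush -4 -> -6 5 8 -4
imul      -> -6 5 -32
isub      -> -6 37
ineg      -> -6 -37
swap      -> -37 -6
imul      -> 222
bipush 3  -> 222 3
isub      -> 219
ineg      -> -219
ineg      -> 219
ineg      -> -219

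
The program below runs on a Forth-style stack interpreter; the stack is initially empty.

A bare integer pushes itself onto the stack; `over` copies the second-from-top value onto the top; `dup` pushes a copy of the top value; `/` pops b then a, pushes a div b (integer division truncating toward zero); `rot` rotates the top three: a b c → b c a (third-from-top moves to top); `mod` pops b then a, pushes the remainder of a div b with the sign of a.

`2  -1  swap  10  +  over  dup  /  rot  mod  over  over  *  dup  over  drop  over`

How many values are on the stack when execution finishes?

5

2    -> 2
-1   -> 2 -1
swap -> -1 2
10   -> -1 2 10
+    -> -1 12
over -> -1 12 -1
dup  -> -1 12 -1 -1
/    -> -1 12 1
rot  -> 12 1 -1
mod  -> 12 0
over -> 12 0 12
over -> 12 0 12 0
*    -> 12 0 0
dup  -> 12 0 0 0
over -> 12 0 0 0 0
drop -> 12 0 0 0
over -> 12 0 0 0 0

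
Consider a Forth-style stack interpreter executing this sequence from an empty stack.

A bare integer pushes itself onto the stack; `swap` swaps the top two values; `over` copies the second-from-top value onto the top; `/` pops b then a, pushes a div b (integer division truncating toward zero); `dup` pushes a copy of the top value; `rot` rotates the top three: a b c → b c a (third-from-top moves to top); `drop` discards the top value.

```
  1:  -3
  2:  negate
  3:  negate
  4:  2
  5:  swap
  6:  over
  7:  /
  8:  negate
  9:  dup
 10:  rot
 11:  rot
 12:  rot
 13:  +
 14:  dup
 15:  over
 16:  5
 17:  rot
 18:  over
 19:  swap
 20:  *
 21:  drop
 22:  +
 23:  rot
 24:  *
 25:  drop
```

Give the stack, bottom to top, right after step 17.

[2, 2, 2, 5, 2]

-3     → [-3]
negate → [3]
negate → [-3]
2      → [-3, 2]
swap   → [2, -3]
over   → [2, -3, 2]
/      → [2, -1]
negate → [2, 1]
dup    → [2, 1, 1]
rot    → [1, 1, 2]
rot    → [1, 2, 1]
rot    → [2, 1, 1]
+      → [2, 2]
dup    → [2, 2, 2]
over   → [2, 2, 2, 2]
5      → [2, 2, 2, 2, 5]
rot    → [2, 2, 2, 5, 2]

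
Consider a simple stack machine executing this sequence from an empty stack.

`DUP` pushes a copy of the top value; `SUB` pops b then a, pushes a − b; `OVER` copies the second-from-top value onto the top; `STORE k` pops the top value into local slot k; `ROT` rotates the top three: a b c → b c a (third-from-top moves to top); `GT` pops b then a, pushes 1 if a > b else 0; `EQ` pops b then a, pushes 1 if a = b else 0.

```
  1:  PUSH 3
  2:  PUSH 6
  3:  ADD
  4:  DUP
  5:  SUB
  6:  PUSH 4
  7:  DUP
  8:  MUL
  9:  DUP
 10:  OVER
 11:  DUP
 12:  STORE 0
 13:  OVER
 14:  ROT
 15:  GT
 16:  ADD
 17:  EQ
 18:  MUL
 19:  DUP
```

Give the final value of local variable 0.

16

PUSH 3  → 3
PUSH 6  → 3 6
ADD     → 9
DUP     → 9 9
SUB     → 0
PUSH 4  → 0 4
DUP     → 0 4 4
MUL     → 0 16
DUP     → 0 16 16
OVER    → 0 16 16 16
DUP     → 0 16 16 16 16
STORE 0 → 0 16 16 16
OVER    → 0 16 16 16 16
ROT     → 0 16 16 16 16
GT      → 0 16 16 0
ADD     → 0 16 16
EQ      → 0 1
MUL     → 0
DUP     → 0 0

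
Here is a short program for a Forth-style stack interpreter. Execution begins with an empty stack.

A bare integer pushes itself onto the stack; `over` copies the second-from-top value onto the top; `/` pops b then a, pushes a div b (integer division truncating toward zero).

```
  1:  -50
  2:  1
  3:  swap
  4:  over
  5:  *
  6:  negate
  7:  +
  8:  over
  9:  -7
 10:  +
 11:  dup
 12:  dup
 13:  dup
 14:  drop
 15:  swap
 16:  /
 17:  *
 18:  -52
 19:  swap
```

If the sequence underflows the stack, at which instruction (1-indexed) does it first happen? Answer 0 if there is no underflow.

-50    : -50
1      : -50 1
swap   : 1 -50
over   : 1 -50 1
*      : 1 -50
negate : 1 50
+      : 51
over  — needs 2 operands, stack has 1 → underflow

8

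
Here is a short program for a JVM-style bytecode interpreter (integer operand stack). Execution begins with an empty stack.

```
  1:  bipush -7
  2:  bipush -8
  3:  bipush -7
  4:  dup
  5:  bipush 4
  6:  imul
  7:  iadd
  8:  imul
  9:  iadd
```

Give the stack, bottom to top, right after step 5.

bipush -7 -> [-7]
bipush -8 -> [-7, -8]
bipush -7 -> [-7, -8, -7]
dup       -> [-7, -8, -7, -7]
bipush 4  -> [-7, -8, -7, -7, 4]

[-7, -8, -7, -7, 4]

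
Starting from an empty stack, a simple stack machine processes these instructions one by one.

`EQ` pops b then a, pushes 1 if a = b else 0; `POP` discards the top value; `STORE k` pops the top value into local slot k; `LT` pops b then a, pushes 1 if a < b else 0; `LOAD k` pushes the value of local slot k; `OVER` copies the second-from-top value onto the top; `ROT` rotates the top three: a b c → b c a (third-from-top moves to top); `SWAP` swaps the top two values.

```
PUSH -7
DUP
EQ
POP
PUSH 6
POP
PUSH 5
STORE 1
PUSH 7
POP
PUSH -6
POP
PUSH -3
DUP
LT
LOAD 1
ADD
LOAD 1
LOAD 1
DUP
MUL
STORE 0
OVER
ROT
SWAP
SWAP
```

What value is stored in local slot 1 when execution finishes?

5

PUSH -7 -> -7
DUP     -> -7 -7
EQ      -> 1
POP     -> (empty)
PUSH 6  -> 6
POP     -> (empty)
PUSH 5  -> 5
STORE 1 -> (empty)
PUSH 7  -> 7
POP     -> (empty)
PUSH -6 -> -6
POP     -> (empty)
PUSH -3 -> -3
DUP     -> -3 -3
LT      -> 0
LOAD 1  -> 0 5
ADD     -> 5
LOAD 1  -> 5 5
LOAD 1  -> 5 5 5
DUP     -> 5 5 5 5
MUL     -> 5 5 25
STORE 0 -> 5 5
OVER    -> 5 5 5
ROT     -> 5 5 5
SWAP    -> 5 5 5
SWAP    -> 5 5 5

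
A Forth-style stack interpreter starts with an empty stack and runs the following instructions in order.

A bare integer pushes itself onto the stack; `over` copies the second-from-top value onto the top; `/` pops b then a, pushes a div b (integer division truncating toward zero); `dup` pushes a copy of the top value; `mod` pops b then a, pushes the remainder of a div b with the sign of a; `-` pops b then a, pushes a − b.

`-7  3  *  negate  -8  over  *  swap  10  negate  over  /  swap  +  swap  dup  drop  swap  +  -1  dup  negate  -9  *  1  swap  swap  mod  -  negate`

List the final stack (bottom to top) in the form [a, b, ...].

-7     -> -7
3      -> -7 3
*      -> -21
negate -> 21
-8     -> 21 -8
over   -> 21 -8 21
*      -> 21 -168
swap   -> -168 21
10     -> -168 21 10
negate -> -168 21 -10
over   -> -168 21 -10 21
/      -> -168 21 0
swap   -> -168 0 21
+      -> -168 21
swap   -> 21 -168
dup    -> 21 -168 -168
drop   -> 21 -168
swap   -> -168 21
+      -> -147
-1     -> -147 -1
dup    -> -147 -1 -1
negate -> -147 -1 1
-9     -> -147 -1 1 -9
*      -> -147 -1 -9
1      -> -147 -1 -9 1
swap   -> -147 -1 1 -9
swap   -> -147 -1 -9 1
mod    -> -147 -1 0
-      -> -147 -1
negate -> -147 1

[-147, 1]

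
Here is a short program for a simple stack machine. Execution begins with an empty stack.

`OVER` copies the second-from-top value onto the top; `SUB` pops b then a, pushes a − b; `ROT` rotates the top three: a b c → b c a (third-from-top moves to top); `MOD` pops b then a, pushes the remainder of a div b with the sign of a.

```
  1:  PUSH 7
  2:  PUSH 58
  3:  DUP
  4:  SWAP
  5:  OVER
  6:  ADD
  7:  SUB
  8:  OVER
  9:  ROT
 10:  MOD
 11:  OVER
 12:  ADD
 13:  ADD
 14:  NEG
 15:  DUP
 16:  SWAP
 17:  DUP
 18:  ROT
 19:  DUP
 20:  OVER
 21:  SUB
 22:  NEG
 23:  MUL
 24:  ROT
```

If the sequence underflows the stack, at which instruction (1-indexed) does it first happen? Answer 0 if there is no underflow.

0

PUSH 7   7
PUSH 58  7 58
DUP      7 58 58
SWAP     7 58 58
OVER     7 58 58 58
ADD      7 58 116
SUB      7 -58
OVER     7 -58 7
ROT      -58 7 7
MOD      -58 0
OVER     -58 0 -58
ADD      -58 -58
ADD      -116
NEG      116
DUP      116 116
SWAP     116 116
DUP      116 116 116
ROT      116 116 116
DUP      116 116 116 116
OVER     116 116 116 116 116
SUB      116 116 116 0
NEG      116 116 116 0
MUL      116 116 0
ROT      116 0 116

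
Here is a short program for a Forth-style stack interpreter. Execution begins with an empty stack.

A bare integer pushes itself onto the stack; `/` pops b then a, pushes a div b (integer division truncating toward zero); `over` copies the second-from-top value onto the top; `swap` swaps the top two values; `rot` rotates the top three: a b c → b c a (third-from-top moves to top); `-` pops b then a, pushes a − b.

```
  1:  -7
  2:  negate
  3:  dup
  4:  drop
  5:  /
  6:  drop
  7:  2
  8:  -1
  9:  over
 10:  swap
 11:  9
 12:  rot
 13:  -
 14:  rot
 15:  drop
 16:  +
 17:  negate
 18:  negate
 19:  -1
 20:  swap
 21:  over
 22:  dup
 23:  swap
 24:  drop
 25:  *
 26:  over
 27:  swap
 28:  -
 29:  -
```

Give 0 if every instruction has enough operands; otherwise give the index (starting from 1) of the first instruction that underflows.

-7     : -7
negate : 7
dup    : 7 7
drop   : 7
/  — needs 2 operands, stack has 1 → underflow

5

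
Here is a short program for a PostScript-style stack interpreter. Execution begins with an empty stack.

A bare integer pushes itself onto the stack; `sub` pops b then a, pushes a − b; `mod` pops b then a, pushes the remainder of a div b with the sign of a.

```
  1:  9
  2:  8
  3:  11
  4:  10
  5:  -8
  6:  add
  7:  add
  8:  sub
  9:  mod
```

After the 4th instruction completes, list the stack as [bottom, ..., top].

9  → [9]
8  → [9, 8]
11 → [9, 8, 11]
10 → [9, 8, 11, 10]

[9, 8, 11, 10]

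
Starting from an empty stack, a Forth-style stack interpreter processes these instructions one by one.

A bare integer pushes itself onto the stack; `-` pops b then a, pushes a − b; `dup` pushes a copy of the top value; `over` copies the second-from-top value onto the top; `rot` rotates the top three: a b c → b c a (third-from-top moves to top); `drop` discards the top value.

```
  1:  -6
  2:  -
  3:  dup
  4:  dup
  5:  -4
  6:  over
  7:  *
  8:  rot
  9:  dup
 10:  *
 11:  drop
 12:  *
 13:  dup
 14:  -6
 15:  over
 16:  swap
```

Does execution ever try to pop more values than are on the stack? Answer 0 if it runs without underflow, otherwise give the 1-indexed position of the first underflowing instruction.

2

-6 -> [-6]
-  — needs 2 operands, stack has 1 → underflow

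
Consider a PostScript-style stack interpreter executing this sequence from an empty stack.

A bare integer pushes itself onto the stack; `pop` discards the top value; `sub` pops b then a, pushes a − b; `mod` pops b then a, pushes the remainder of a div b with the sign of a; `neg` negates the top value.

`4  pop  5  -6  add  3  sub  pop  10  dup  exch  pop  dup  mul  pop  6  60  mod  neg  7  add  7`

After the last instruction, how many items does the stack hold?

4    → [4]
pop  → []
5    → [5]
-6   → [5, -6]
add  → [-1]
3    → [-1, 3]
sub  → [-4]
pop  → []
10   → [10]
dup  → [10, 10]
exch → [10, 10]
pop  → [10]
dup  → [10, 10]
mul  → [100]
pop  → []
6    → [6]
60   → [6, 60]
mod  → [6]
neg  → [-6]
7    → [-6, 7]
add  → [1]
7    → [1, 7]

2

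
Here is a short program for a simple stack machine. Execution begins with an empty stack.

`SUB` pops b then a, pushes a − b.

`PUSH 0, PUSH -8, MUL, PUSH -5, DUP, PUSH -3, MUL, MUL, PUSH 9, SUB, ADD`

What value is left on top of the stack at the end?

PUSH 0   0
PUSH -8  0 -8
MUL      0
PUSH -5  0 -5
DUP      0 -5 -5
PUSH -3  0 -5 -5 -3
MUL      0 -5 15
MUL      0 -75
PUSH 9   0 -75 9
SUB      0 -84
ADD      -84

-84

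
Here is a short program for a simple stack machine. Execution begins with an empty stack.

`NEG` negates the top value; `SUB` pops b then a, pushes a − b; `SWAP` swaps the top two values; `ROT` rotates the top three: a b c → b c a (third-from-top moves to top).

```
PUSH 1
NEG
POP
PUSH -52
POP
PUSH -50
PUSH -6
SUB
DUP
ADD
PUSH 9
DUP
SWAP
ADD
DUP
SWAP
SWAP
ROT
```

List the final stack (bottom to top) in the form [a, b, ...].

PUSH 1   → 1
NEG      → -1
POP      → (empty)
PUSH -52 → -52
POP      → (empty)
PUSH -50 → -50
PUSH -6  → -50 -6
SUB      → -44
DUP      → -44 -44
ADD      → -88
PUSH 9   → -88 9
DUP      → -88 9 9
SWAP     → -88 9 9
ADD      → -88 18
DUP      → -88 18 18
SWAP     → -88 18 18
SWAP     → -88 18 18
ROT      → 18 18 -88

[18, 18, -88]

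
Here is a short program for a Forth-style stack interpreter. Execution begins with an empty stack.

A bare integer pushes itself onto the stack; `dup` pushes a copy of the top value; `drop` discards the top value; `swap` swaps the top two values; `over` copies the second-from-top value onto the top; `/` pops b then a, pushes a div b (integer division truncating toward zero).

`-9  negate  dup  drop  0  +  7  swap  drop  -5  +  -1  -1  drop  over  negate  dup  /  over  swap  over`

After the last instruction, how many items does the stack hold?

5

-9     -> -9
negate -> 9
dup    -> 9 9
drop   -> 9
0      -> 9 0
+      -> 9
7      -> 9 7
swap   -> 7 9
drop   -> 7
-5     -> 7 -5
+      -> 2
-1     -> 2 -1
-1     -> 2 -1 -1
drop   -> 2 -1
over   -> 2 -1 2
negate -> 2 -1 -2
dup    -> 2 -1 -2 -2
/      -> 2 -1 1
over   -> 2 -1 1 -1
swap   -> 2 -1 -1 1
over   -> 2 -1 -1 1 -1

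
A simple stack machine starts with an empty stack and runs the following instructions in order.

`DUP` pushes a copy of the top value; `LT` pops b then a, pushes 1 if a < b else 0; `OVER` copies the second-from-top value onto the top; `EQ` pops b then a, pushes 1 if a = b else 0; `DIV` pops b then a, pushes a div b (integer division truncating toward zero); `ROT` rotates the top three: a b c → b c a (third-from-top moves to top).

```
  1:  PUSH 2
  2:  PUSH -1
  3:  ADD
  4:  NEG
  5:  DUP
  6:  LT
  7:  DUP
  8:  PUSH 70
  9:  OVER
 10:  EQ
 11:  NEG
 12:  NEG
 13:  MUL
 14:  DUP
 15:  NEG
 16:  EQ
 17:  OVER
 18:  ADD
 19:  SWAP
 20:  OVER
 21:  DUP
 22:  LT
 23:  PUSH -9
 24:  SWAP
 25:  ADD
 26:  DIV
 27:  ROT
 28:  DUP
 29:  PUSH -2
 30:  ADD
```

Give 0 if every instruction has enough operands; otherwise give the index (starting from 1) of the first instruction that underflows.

PUSH 2  -> [2]
PUSH -1 -> [2, -1]
ADD     -> [1]
NEG     -> [-1]
DUP     -> [-1, -1]
LT      -> [0]
DUP     -> [0, 0]
PUSH 70 -> [0, 0, 70]
OVER    -> [0, 0, 70, 0]
EQ      -> [0, 0, 0]
NEG     -> [0, 0, 0]
NEG     -> [0, 0, 0]
MUL     -> [0, 0]
DUP     -> [0, 0, 0]
NEG     -> [0, 0, 0]
EQ      -> [0, 1]
OVER    -> [0, 1, 0]
ADD     -> [0, 1]
SWAP    -> [1, 0]
OVER    -> [1, 0, 1]
DUP     -> [1, 0, 1, 1]
LT      -> [1, 0, 0]
PUSH -9 -> [1, 0, 0, -9]
SWAP    -> [1, 0, -9, 0]
ADD     -> [1, 0, -9]
DIV     -> [1, 0]
ROT  — needs 3 operands, stack has 2 → underflow

27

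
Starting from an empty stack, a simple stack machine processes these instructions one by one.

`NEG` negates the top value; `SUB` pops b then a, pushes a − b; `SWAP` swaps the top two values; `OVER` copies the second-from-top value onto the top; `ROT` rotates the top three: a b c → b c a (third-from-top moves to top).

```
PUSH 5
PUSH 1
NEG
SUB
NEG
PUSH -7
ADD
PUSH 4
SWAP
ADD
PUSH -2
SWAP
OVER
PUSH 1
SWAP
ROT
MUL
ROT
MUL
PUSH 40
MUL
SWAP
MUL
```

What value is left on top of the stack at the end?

PUSH 5  -> 5
PUSH 1  -> 5 1
NEG     -> 5 -1
SUB     -> 6
NEG     -> -6
PUSH -7 -> -6 -7
ADD     -> -13
PUSH 4  -> -13 4
SWAP    -> 4 -13
ADD     -> -9
PUSH -2 -> -9 -2
SWAP    -> -2 -9
OVER    -> -2 -9 -2
PUSH 1  -> -2 -9 -2 1
SWAP    -> -2 -9 1 -2
ROT     -> -2 1 -2 -9
MUL     -> -2 1 18
ROT     -> 1 18 -2
MUL     -> 1 -36
PUSH 40 -> 1 -36 40
MUL     -> 1 -1440
SWAP    -> -1440 1
MUL     -> -1440

-1440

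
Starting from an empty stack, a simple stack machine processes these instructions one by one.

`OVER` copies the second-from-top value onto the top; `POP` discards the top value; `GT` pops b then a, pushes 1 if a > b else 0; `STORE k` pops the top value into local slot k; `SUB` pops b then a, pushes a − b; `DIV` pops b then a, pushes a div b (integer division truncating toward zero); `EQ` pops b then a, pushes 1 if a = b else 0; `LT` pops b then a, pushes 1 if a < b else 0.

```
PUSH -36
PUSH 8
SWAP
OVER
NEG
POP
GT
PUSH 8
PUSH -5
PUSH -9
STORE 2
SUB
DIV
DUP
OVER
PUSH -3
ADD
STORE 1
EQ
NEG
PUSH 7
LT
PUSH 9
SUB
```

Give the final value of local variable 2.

PUSH -36 -> -36
PUSH 8   -> -36 8
SWAP     -> 8 -36
OVER     -> 8 -36 8
NEG      -> 8 -36 -8
POP      -> 8 -36
GT       -> 1
PUSH 8   -> 1 8
PUSH -5  -> 1 8 -5
PUSH -9  -> 1 8 -5 -9
STORE 2  -> 1 8 -5
SUB      -> 1 13
DIV      -> 0
DUP      -> 0 0
OVER     -> 0 0 0
PUSH -3  -> 0 0 0 -3
ADD      -> 0 0 -3
STORE 1  -> 0 0
EQ       -> 1
NEG      -> -1
PUSH 7   -> -1 7
LT       -> 1
PUSH 9   -> 1 9
SUB      -> -8

-9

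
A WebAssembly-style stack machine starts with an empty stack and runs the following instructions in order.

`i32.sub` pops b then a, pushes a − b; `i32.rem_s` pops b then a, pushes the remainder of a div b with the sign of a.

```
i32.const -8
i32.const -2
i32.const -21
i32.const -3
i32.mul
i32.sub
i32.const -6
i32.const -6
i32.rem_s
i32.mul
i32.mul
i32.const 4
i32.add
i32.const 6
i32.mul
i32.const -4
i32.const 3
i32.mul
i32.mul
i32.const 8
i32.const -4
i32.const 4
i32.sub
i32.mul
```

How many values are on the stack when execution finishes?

i32.const -8  -> -8
i32.const -2  -> -8 -2
i32.const -21 -> -8 -2 -21
i32.const -3  -> -8 -2 -21 -3
i32.mul       -> -8 -2 63
i32.sub       -> -8 -65
i32.const -6  -> -8 -65 -6
i32.const -6  -> -8 -65 -6 -6
i32.rem_s     -> -8 -65 0
i32.mul       -> -8 0
i32.mul       -> 0
i32.const 4   -> 0 4
i32.add       -> 4
i32.const 6   -> 4 6
i32.mul       -> 24
i32.const -4  -> 24 -4
i32.const 3   -> 24 -4 3
i32.mul       -> 24 -12
i32.mul       -> -288
i32.const 8   -> -288 8
i32.const -4  -> -288 8 -4
i32.const 4   -> -288 8 -4 4
i32.sub       -> -288 8 -8
i32.mul       -> -288 -64

2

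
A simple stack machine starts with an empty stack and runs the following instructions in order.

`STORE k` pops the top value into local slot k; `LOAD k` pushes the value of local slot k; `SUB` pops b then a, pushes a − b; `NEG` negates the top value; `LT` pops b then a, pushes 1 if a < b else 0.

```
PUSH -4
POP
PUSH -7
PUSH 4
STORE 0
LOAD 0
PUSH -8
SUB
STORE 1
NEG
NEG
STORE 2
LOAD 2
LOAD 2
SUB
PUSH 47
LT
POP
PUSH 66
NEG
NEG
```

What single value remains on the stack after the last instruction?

66

PUSH -4 : [-4]
POP     : []
PUSH -7 : [-7]
PUSH 4  : [-7, 4]
STORE 0 : [-7]
LOAD 0  : [-7, 4]
PUSH -8 : [-7, 4, -8]
SUB     : [-7, 12]
STORE 1 : [-7]
NEG     : [7]
NEG     : [-7]
STORE 2 : []
LOAD 2  : [-7]
LOAD 2  : [-7, -7]
SUB     : [0]
PUSH 47 : [0, 47]
LT      : [1]
POP     : []
PUSH 66 : [66]
NEG     : [-66]
NEG     : [66]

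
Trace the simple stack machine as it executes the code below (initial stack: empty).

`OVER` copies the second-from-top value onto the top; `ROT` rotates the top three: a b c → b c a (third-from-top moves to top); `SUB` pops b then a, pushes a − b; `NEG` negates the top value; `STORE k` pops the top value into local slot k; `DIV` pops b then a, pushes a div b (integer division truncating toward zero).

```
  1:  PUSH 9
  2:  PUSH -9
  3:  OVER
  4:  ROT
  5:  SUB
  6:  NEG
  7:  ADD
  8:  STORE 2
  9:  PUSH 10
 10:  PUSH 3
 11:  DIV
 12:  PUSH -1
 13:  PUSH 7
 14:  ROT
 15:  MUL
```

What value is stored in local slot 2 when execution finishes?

-9

PUSH 9   9
PUSH -9  9 -9
OVER     9 -9 9
ROT      -9 9 9
SUB      -9 0
NEG      -9 0
ADD      -9
STORE 2  (empty)
PUSH 10  10
PUSH 3   10 3
DIV      3
PUSH -1  3 -1
PUSH 7   3 -1 7
ROT      -1 7 3
MUL      -1 21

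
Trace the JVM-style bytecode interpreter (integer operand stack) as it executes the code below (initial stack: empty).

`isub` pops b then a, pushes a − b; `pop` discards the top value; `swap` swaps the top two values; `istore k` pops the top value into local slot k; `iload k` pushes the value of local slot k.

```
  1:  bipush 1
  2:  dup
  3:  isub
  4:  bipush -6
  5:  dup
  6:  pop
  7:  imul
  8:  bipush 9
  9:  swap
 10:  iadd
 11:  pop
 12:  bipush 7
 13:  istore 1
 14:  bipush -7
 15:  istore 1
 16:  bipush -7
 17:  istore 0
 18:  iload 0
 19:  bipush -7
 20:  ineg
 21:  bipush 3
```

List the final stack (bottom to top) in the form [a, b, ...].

bipush 1   [1]
dup        [1, 1]
isub       [0]
bipush -6  [0, -6]
dup        [0, -6, -6]
pop        [0, -6]
imul       [0]
bipush 9   [0, 9]
swap       [9, 0]
iadd       [9]
pop        []
bipush 7   [7]
istore 1   []
bipush -7  [-7]
istore 1   []
bipush -7  [-7]
istore 0   []
iload 0    [-7]
bipush -7  [-7, -7]
ineg       [-7, 7]
bipush 3   [-7, 7, 3]

[-7, 7, 3]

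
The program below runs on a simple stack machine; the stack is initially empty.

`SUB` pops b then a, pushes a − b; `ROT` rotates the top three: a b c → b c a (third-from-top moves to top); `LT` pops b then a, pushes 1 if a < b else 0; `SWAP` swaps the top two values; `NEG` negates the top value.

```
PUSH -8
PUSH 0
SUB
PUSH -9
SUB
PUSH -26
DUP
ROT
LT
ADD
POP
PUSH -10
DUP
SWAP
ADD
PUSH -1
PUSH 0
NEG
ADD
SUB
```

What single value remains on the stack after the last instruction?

-19

PUSH -8  : [-8]
PUSH 0   : [-8, 0]
SUB      : [-8]
PUSH -9  : [-8, -9]
SUB      : [1]
PUSH -26 : [1, -26]
DUP      : [1, -26, -26]
ROT      : [-26, -26, 1]
LT       : [-26, 1]
ADD      : [-25]
POP      : []
PUSH -10 : [-10]
DUP      : [-10, -10]
SWAP     : [-10, -10]
ADD      : [-20]
PUSH -1  : [-20, -1]
PUSH 0   : [-20, -1, 0]
NEG      : [-20, -1, 0]
ADD      : [-20, -1]
SUB      : [-19]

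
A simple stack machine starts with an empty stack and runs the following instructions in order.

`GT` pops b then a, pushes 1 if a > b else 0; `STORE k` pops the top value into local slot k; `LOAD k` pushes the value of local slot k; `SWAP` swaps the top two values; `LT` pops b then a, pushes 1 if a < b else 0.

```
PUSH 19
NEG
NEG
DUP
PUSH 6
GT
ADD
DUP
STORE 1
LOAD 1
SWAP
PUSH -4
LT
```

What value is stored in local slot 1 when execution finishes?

PUSH 19 → [19]
NEG     → [-19]
NEG     → [19]
DUP     → [19, 19]
PUSH 6  → [19, 19, 6]
GT      → [19, 1]
ADD     → [20]
DUP     → [20, 20]
STORE 1 → [20]
LOAD 1  → [20, 20]
SWAP    → [20, 20]
PUSH -4 → [20, 20, -4]
LT      → [20, 0]

20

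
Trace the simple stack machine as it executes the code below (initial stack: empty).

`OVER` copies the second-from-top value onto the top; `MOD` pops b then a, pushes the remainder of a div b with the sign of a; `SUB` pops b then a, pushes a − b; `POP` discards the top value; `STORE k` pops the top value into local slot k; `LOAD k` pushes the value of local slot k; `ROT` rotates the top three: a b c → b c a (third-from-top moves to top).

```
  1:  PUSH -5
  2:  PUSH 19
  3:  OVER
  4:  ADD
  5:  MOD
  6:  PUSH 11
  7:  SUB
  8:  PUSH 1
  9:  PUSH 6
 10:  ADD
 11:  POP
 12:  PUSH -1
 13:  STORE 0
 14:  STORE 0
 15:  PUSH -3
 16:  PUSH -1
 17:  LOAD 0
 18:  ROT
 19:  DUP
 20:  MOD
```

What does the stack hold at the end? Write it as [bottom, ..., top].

[-1, -16, 0]

PUSH -5 : -5
PUSH 19 : -5 19
OVER    : -5 19 -5
ADD     : -5 14
MOD     : -5
PUSH 11 : -5 11
SUB     : -16
PUSH 1  : -16 1
PUSH 6  : -16 1 6
ADD     : -16 7
POP     : -16
PUSH -1 : -16 -1
STORE 0 : -16
STORE 0 : (empty)
PUSH -3 : -3
PUSH -1 : -3 -1
LOAD 0  : -3 -1 -16
ROT     : -1 -16 -3
DUP     : -1 -16 -3 -3
MOD     : -1 -16 0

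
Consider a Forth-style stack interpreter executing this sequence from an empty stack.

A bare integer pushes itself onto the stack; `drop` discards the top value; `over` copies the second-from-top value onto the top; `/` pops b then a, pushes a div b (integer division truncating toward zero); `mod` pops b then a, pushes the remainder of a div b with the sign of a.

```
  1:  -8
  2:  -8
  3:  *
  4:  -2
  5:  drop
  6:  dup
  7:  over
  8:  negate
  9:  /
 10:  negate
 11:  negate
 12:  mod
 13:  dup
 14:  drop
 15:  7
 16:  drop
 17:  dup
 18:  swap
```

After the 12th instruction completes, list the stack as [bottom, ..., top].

-8      [-8]
-8      [-8, -8]
*       [64]
-2      [64, -2]
drop    [64]
dup     [64, 64]
over    [64, 64, 64]
negate  [64, 64, -64]
/       [64, -1]
negate  [64, 1]
negate  [64, -1]
mod     [0]

[0]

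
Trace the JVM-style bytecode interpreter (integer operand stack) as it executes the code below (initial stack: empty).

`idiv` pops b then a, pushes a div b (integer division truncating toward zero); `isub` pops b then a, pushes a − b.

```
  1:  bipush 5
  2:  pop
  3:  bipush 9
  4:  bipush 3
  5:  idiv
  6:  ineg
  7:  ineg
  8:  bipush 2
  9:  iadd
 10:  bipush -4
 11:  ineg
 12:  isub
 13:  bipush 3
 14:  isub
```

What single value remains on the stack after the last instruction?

-2

bipush 5   5
pop        (empty)
bipush 9   9
bipush 3   9 3
idiv       3
ineg       -3
ineg       3
bipush 2   3 2
iadd       5
bipush -4  5 -4
ineg       5 4
isub       1
bipush 3   1 3
isub       -2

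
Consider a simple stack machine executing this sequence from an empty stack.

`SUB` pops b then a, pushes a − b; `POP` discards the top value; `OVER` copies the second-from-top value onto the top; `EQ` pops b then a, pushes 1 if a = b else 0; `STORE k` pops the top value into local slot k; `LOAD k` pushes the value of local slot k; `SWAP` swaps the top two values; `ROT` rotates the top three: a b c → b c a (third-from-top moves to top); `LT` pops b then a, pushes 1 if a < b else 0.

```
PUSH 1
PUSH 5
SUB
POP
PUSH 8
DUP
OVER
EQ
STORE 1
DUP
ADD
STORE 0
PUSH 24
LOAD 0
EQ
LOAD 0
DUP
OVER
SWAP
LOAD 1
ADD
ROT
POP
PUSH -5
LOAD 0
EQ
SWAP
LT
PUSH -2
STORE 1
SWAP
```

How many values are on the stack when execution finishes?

3

PUSH 1  : [1]
PUSH 5  : [1, 5]
SUB     : [-4]
POP     : []
PUSH 8  : [8]
DUP     : [8, 8]
OVER    : [8, 8, 8]
EQ      : [8, 1]
STORE 1 : [8]
DUP     : [8, 8]
ADD     : [16]
STORE 0 : []
PUSH 24 : [24]
LOAD 0  : [24, 16]
EQ      : [0]
LOAD 0  : [0, 16]
DUP     : [0, 16, 16]
OVER    : [0, 16, 16, 16]
SWAP    : [0, 16, 16, 16]
LOAD 1  : [0, 16, 16, 16, 1]
ADD     : [0, 16, 16, 17]
ROT     : [0, 16, 17, 16]
POP     : [0, 16, 17]
PUSH -5 : [0, 16, 17, -5]
LOAD 0  : [0, 16, 17, -5, 16]
EQ      : [0, 16, 17, 0]
SWAP    : [0, 16, 0, 17]
LT      : [0, 16, 1]
PUSH -2 : [0, 16, 1, -2]
STORE 1 : [0, 16, 1]
SWAP    : [0, 1, 16]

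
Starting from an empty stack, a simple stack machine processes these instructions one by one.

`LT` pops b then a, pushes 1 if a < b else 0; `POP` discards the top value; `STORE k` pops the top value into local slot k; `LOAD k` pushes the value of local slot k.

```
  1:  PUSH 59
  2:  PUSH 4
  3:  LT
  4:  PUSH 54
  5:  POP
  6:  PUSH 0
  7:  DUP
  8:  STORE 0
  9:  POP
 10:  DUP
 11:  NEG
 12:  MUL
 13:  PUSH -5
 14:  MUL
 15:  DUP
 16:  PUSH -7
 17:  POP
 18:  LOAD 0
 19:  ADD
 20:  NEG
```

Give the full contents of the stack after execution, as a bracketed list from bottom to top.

[0, 0]

PUSH 59  59
PUSH 4   59 4
LT       0
PUSH 54  0 54
POP      0
PUSH 0   0 0
DUP      0 0 0
STORE 0  0 0
POP      0
DUP      0 0
NEG      0 0
MUL      0
PUSH -5  0 -5
MUL      0
DUP      0 0
PUSH -7  0 0 -7
POP      0 0
LOAD 0   0 0 0
ADD      0 0
NEG      0 0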